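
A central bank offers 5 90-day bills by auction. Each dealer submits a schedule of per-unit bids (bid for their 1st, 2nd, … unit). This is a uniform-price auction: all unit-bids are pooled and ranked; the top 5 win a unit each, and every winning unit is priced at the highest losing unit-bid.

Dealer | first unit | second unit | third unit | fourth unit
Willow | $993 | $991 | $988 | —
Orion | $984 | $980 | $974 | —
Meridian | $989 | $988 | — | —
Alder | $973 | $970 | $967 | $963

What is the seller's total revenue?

Total revenue: $4,920

Merging the schedules and taking the best 5: 993 (Willow-1), 991 (Willow-2), 989 (Meridian-1), 988 (Willow-3), 988 (Meridian-2)
The (k+1)-th unit-bid is $984.
Allocation: Meridian 2, Willow 3. Every unit priced at $984.
Revenue = 5 × 984 = $4,920.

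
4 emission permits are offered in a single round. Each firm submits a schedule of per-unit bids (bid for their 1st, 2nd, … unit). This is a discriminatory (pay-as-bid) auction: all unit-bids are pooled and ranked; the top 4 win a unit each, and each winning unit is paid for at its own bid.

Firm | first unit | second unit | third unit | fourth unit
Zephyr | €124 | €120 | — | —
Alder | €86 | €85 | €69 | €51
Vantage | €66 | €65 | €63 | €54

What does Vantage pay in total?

All unit-bids, highest first — top 4: 124 (Zephyr-1), 120 (Zephyr-2), 86 (Alder-1), 85 (Alder-2)
Next rejected bid: €69 (not a price — pay-as-bid).
Vantage wins no units.

Vantage pays €0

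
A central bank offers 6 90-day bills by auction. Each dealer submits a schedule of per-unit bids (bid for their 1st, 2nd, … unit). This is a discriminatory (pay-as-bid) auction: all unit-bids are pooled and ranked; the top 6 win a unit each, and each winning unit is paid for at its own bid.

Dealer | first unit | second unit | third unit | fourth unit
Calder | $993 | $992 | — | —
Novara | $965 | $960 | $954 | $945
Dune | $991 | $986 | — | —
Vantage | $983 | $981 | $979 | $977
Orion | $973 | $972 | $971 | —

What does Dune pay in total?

Pooled unit-bids ranked (top 6): 993 (Calder-1), 992 (Calder-2), 991 (Dune-1), 986 (Dune-2), 983 (Vantage-1), 981 (Vantage-2)
Next rejected bid: $979 (not a price — pay-as-bid).
Dune's winning unit-bids: 991 + 986 = $1,977.

Dune pays $1,977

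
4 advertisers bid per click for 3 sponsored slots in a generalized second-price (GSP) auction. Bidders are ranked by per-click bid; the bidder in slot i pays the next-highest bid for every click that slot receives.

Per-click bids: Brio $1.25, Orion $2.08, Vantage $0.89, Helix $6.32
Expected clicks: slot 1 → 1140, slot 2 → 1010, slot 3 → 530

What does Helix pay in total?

Helix pays $2371.20

Per-click bids in order: $6.32 (Helix) > $2.08 (Orion) > $1.25 (Brio) > $0.89 (Vantage)
Helix holds slot 1 → pays next bid $2.08 × 1140 clicks = $2371.20.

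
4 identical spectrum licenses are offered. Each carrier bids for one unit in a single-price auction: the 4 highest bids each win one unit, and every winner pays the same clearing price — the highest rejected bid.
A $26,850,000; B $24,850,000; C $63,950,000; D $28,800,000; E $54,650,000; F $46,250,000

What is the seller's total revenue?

Bids ranked high→low: 63,950,000 (C), 54,650,000 (E), 46,250,000 (F), 28,800,000 (D), 26,850,000 (A), 24,850,000 (B)
The 4 highest are C, E, F, D.
Highest unsuccessful bid: $26,850,000 → clearing price.
Total revenue = 4 × $26,850,000 = $107,400,000.

Total revenue: $107,400,000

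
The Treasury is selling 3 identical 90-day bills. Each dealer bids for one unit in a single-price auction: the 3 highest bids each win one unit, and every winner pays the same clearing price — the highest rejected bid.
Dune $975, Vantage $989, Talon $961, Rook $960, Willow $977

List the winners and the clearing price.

Ordering the bids: 989 (Vantage), 977 (Willow), 975 (Dune), 961 (Talon), 960 (Rook)
Winners (3 units): Vantage, Willow, Dune.
Highest unsuccessful bid: $961 → clearing price.

Vantage, Willow, Dune; each pays $961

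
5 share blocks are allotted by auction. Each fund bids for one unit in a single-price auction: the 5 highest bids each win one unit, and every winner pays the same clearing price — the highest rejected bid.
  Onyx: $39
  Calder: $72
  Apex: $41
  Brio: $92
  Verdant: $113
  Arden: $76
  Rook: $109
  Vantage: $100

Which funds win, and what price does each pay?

Bids ranked high→low: 113 (Verdant), 109 (Rook), 100 (Vantage), 92 (Brio), 76 (Arden), 72 (Calder), 41 (Apex), …
Winners (5 units): Verdant, Rook, Vantage, Brio, Arden.
Highest unsuccessful bid: $72 → clearing price.

Verdant, Rook, Vantage, Brio, Arden; each pays $72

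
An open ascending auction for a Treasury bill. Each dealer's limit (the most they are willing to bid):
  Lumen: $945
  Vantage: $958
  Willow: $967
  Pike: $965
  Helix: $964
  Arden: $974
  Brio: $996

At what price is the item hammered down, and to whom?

Ascending (English) auction: the price rises until one bidder remains; the winner pays the price at which the last rival dropped out.
Limits in order: 996 (Brio) > 974 (Arden) > 967 (Willow) > 965 (Pike) > 964 (Helix) > 958 (Vantage) > …
Bidding ends when Arden exits at $974; Brio takes it.

Brio wins at $974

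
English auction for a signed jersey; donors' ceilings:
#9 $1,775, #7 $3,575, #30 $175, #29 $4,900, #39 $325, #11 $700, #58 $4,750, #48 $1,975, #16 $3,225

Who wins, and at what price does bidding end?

Limits in order: 4,900 (#29) > 4,750 (#58) > 3,575 (#7) > 3,225 (#16) > 1,975 (#48) > 1,775 (#9) > …
#58 is the last rival to drop out, at $4,750; #29 remains and wins at that price.

#29 wins at $4,750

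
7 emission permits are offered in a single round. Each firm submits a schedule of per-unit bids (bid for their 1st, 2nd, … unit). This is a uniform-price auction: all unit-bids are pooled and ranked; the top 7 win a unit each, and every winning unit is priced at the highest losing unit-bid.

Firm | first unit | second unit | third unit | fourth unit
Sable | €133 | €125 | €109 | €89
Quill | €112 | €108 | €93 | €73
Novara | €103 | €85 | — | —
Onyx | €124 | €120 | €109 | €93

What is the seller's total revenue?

Total revenue: €756

Merging the schedules and taking the best 7: 133 (Sable-1), 125 (Sable-2), 124 (Onyx-1), 120 (Onyx-2), 112 (Quill-1), 109 (Sable-3), 109 (Onyx-3)
First bid not allocated: €108.
Allocation: Onyx 3, Quill 1, Sable 3. Every unit priced at €108.
Revenue = 7 × 108 = €756.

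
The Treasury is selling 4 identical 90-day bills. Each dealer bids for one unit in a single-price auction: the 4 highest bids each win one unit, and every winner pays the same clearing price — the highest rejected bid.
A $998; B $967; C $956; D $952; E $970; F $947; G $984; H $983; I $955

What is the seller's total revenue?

Bids ranked high→low: 998 (A), 984 (G), 983 (H), 970 (E), 967 (B), 956 (C), …
The 4 highest are A, G, H, E.
Highest unsuccessful bid: $967 → clearing price.
Total revenue = 4 × $967 = $3,868.

Total revenue: $3,868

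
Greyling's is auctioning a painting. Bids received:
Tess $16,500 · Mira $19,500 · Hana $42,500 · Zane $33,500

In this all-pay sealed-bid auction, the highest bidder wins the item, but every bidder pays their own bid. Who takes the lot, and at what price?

Sorting bids: 42,500 (Hana) > 33,500 (Zane) > 19,500 (Mira) > 16,500 (Tess)
Hana wins with the top bid; all bids are sunk regardless.

Hana pays $42,500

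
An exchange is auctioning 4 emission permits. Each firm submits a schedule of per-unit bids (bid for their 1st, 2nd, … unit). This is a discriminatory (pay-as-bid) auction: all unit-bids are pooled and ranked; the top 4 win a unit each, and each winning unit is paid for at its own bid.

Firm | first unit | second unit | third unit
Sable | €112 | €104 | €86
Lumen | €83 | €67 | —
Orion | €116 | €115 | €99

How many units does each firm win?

Merging the schedules and taking the best 4: 116 (Orion-1), 115 (Orion-2), 112 (Sable-1), 104 (Sable-2)
Next rejected bid: €99 (not a price — pay-as-bid).
Allocation: Orion 2, Sable 2.

Orion 2, Sable 2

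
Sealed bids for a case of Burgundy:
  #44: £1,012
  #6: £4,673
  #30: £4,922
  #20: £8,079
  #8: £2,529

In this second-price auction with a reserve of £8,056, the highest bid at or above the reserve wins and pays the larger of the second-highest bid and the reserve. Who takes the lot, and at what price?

Sorting bids: 8,079 (#20) > 4,922 (#30) > 4,673 (#6) > 2,529 (#8) > 1,012 (#44)
#20 has the top bid at or above the reserve (£8,079).
max(second-highest £4,922, reserve £8,056) = £8,056.

#20 pays £8,056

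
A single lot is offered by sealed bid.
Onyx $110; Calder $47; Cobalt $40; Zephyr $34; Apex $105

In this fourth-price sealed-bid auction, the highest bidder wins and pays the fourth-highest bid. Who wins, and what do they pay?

Onyx pays $40

Bids ranked: 110 (Onyx) > 105 (Apex) > 47 (Calder) > 40 (Cobalt) > 34 (Zephyr)
Onyx wins; payment is bid #4 in the ranking = $40.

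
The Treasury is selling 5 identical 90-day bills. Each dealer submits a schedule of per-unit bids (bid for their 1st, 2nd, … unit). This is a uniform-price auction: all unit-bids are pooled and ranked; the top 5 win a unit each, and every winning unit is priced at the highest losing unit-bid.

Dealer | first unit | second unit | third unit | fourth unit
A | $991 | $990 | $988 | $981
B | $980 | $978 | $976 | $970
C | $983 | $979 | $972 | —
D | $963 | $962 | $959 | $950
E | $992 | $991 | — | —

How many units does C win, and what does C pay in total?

All unit-bids, highest first — top 5: 992 (E-1), 991 (A-1), 991 (E-2), 990 (A-2), 988 (A-3)
The (k+1)-th unit-bid is $983.
C wins 0 unit(s) at $983 each.

C: 0 units, pays $0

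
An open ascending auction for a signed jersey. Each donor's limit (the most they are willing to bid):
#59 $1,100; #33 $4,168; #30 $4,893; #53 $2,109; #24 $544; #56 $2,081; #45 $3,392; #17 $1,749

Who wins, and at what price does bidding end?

Limits in order: 4,893 (#30) > 4,168 (#33) > 3,392 (#45) > 2,109 (#53) > 2,081 (#56) > 1,749 (#17) > …
Once the price passes $4,168, only #30 is left; the hammer falls at #33's limit of $4,168.

#30 wins at $4,168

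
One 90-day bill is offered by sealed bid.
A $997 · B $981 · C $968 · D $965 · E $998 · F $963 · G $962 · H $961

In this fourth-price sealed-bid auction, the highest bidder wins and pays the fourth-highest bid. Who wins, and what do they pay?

E pays $968

Fourth-price sealed-bid auction: the highest bidder wins and pays the fourth-highest bid.
Bids ranked: 998 (E) > 997 (A) > 981 (B) > 968 (C) > 965 (D) > 963 (F) > …
E wins; payment is bid #4 in the ranking = $968.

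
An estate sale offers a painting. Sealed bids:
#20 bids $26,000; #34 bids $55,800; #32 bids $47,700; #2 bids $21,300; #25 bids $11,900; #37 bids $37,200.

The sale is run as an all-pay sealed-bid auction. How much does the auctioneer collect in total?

Bids ranked: 55,800 (#34) > 47,700 (#32) > 37,200 (#37) > 26,000 (#20) > 21,300 (#2) > 11,900 (#25)
Every bidder forfeits their bid regardless of winning.
Revenue = 26,000 + 55,800 + 47,700 + 21,300 + 11,900 + 37,200 = $199,900.

Total revenue: $199,900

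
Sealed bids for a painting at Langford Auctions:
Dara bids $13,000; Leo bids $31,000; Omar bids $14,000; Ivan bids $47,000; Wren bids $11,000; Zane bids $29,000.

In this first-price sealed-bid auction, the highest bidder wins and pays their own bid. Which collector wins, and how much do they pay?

Bids in order: 47,000 (Ivan) > 31,000 (Leo) > 29,000 (Zane) > 14,000 (Omar) > 13,000 (Dara) > 11,000 (Wren)
Ivan is highest → pays own bid, $47,000.

Ivan pays $47,000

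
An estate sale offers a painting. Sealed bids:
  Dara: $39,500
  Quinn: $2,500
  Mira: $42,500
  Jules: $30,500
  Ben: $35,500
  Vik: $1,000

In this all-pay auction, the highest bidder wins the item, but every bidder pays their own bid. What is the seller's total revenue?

Total revenue: $151,500

All-pay auction: the highest bidder wins the item, but every bidder pays their own bid.
Bids in order: 42,500 (Mira) > 39,500 (Dara) > 35,500 (Ben) > 30,500 (Jules) > 2,500 (Quinn) > 1,000 (Vik)
Mira wins with the top bid; all bids are sunk regardless.
Every bidder forfeits their bid regardless of winning.
Revenue = 39,500 + 2,500 + 42,500 + 30,500 + 35,500 + 1,000 = $151,500.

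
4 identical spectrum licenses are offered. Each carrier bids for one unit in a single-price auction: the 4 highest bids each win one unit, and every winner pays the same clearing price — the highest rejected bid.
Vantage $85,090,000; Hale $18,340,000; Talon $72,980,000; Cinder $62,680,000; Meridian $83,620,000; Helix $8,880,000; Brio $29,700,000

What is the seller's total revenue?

Total revenue: $118,800,000

Ordering the bids: 85,090,000 (Vantage), 83,620,000 (Meridian), 72,980,000 (Talon), 62,680,000 (Cinder), 29,700,000 (Brio), 18,340,000 (Hale), …
Winners (4 units): Vantage, Meridian, Talon, Cinder.
Highest unsuccessful bid: $29,700,000 → clearing price.
Total revenue = 4 × $29,700,000 = $118,800,000.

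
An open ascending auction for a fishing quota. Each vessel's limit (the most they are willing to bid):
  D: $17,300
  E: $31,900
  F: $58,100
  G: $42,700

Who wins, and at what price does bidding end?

F wins at $42,700

Ascending (English) auction: the price rises until one bidder remains; the winner pays the price at which the last rival dropped out.
Limits in order: 58,100 (F) > 42,700 (G) > 31,900 (E) > 17,300 (D)
Once the price passes $42,700, only F is left; the hammer falls at G's limit of $42,700.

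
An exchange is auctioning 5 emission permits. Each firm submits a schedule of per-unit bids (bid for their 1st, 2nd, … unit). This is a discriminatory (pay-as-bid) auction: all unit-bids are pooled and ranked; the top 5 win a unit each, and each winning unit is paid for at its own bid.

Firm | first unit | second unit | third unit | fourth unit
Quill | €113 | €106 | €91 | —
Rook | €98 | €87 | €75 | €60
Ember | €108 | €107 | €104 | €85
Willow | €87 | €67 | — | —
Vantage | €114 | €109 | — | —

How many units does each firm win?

Ember 2, Quill 1, Vantage 2

Pooled unit-bids ranked (top 5): 114 (Vantage-1), 113 (Quill-1), 109 (Vantage-2), 108 (Ember-1), 107 (Ember-2)
Next rejected bid: €106 (not a price — pay-as-bid).
Allocation: Ember 2, Quill 1, Vantage 2.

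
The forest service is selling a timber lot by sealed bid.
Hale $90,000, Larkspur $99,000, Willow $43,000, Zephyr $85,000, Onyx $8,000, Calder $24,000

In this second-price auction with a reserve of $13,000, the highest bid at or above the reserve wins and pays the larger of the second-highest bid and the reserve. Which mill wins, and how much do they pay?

Second-price auction with a reserve of $13,000: the highest bid at or above the reserve wins and pays the larger of the second-highest bid and the reserve.
Bids in order: 99,000 (Larkspur) > 90,000 (Hale) > 85,000 (Zephyr) > 43,000 (Willow) > 24,000 (Calder) > 8,000 (Onyx)
Highest eligible bid: Larkspur at $99,000.
max(second-highest $90,000, reserve $13,000) = $90,000; the reserve does not bind.

Larkspur pays $90,000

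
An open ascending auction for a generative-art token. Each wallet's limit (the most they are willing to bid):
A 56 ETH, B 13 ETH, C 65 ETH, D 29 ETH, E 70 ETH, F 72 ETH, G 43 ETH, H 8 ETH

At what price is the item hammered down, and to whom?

Ascending (English) auction: the price rises until one bidder remains; the winner pays the price at which the last rival dropped out.
Limits in order: 72 (F) > 70 (E) > 65 (C) > 56 (A) > 43 (G) > 29 (D) > …
Bidding ends when E exits at 70 ETH; F takes it.

F wins at 70 ETH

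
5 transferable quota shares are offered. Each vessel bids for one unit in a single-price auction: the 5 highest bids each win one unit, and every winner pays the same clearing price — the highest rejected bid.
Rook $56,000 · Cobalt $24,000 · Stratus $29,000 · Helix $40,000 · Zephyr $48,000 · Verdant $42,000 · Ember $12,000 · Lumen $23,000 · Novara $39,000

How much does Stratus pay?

Stratus pays $0

Sorting: 56,000 (Rook), 48,000 (Zephyr), 42,000 (Verdant), 40,000 (Helix), 39,000 (Novara), 29,000 (Stratus), 24,000 (Cobalt), …
Winners (5 units): Rook, Zephyr, Verdant, Helix, Novara.
Highest unsuccessful bid: $29,000 → clearing price.
Stratus does not win → pays $0.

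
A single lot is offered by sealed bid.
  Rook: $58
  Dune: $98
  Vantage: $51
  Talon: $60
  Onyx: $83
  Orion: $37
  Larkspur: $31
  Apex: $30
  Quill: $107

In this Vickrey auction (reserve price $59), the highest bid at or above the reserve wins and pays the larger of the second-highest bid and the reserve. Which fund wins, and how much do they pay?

Sorting bids: 107 (Quill) > 98 (Dune) > 83 (Onyx) > 60 (Talon) > 58 (Rook) > 51 (Vantage) > …
Quill has the top bid at or above the reserve ($107).
Second-highest bid $98 exceeds the reserve $59 → payment $98.

Quill pays $98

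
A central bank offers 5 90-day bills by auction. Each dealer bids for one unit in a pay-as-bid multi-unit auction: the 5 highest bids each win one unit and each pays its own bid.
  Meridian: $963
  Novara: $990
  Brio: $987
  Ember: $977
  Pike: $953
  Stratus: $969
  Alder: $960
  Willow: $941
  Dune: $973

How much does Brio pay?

Bids ranked high→low: 990 (Novara), 987 (Brio), 977 (Ember), 973 (Dune), 969 (Stratus), 963 (Meridian), 960 (Alder), …
Top 5: Novara, Brio, Ember, Dune, Stratus.
Brio wins → own bid $987.

Brio pays $987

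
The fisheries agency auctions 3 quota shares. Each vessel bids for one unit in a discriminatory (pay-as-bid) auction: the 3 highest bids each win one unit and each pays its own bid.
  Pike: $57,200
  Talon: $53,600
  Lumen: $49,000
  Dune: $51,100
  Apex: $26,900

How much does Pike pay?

Pike pays $57,200

Sorting: 57,200 (Pike), 53,600 (Talon), 51,100 (Dune), 49,000 (Lumen), 26,900 (Apex)
Winners (3 units): Pike, Talon, Dune.
Pike wins → own bid $57,200.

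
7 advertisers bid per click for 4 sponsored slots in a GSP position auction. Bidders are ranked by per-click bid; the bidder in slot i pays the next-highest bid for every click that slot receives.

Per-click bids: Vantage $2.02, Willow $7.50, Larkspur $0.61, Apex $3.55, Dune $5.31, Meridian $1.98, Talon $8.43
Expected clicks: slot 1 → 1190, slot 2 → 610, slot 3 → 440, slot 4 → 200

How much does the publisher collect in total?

Total revenue: $14130.10

Ranked by bid: $8.43 (Talon) > $7.50 (Willow) > $5.31 (Dune) > $3.55 (Apex) > $2.02 (Vantage) > …
Slot 1: Talon pays $7.50 × 1190 = $8925.00
Slot 2: Willow pays $5.31 × 610 = $3239.10
Slot 3: Dune pays $3.55 × 440 = $1562.00
Slot 4: Apex pays $2.02 × 200 = $404.00
Total = $14130.10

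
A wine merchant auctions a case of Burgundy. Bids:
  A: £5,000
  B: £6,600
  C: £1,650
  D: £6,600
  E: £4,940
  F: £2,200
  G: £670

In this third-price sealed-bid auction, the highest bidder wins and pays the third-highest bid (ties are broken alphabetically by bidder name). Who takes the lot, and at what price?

Bids ranked: 6,600 (B) > 6,600 (D) > 5,000 (A) > 4,940 (E) > 2,200 (F) > 1,650 (C) > …
Tie at £6,600 → B wins by tie-break.
B is highest; pays the third-highest bid, £5,000.

B pays £5,000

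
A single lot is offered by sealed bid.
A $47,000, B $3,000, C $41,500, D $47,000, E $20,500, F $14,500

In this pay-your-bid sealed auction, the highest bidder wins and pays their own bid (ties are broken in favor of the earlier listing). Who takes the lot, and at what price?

Pay-your-bid sealed auction: the highest bidder wins and pays their own bid.
Bids ranked: 47,000 (A) > 47,000 (D) > 41,500 (C) > 20,500 (E) > 14,500 (F) > 3,000 (B)
A and D tie at $47,000; tie-break gives it to A.
First-price: A pays what they bid, $47,000.

A pays $47,000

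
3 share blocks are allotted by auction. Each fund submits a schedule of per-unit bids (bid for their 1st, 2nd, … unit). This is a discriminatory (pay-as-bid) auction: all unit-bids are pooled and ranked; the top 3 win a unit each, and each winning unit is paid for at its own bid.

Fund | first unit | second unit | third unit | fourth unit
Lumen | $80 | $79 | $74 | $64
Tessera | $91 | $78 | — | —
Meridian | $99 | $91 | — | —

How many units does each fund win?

Merging the schedules and taking the best 3: 99 (Meridian-1), 91 (Tessera-1), 91 (Meridian-2)
Next rejected bid: $80 (not a price — pay-as-bid).
Allocation: Meridian 2, Tessera 1.

Meridian 2, Tessera 1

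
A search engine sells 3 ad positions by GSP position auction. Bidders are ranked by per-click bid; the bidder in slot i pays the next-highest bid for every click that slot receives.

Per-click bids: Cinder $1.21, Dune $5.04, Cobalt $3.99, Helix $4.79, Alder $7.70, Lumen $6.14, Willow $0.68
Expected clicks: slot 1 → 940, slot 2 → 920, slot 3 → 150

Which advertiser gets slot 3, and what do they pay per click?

Ranked by bid: $7.70 (Alder) > $6.14 (Lumen) > $5.04 (Dune) > $4.79 (Helix) > …
Slot 3 goes to the third-ranked bidder, Dune, who pays the next bid down: $4.79/click.

Dune; $4.79 per click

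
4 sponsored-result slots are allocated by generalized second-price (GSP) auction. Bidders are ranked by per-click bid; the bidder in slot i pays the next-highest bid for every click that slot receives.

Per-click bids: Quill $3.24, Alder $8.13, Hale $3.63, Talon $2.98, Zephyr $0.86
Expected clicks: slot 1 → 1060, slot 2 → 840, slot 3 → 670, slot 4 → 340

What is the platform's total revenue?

Sorting advertisers: $8.13 (Alder) > $3.63 (Hale) > $3.24 (Quill) > $2.98 (Talon) > $0.86 (Zephyr)
Slot 1: Alder pays $3.63 × 1060 = $3847.80
Slot 2: Hale pays $3.24 × 840 = $2721.60
Slot 3: Quill pays $2.98 × 670 = $1996.60
Slot 4: Talon pays $0.86 × 340 = $292.40
Total = $8858.40

Total revenue: $8858.40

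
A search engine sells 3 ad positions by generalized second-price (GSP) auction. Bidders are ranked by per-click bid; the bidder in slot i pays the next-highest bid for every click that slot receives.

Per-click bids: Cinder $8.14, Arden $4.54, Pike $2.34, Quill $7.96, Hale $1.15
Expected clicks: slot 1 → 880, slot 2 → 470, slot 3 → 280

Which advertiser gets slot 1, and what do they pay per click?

Cinder; $7.96 per click

Sorting advertisers: $8.14 (Cinder) > $7.96 (Quill) > $4.54 (Arden) > $2.34 (Pike) > …
Slot 1 goes to the first-ranked bidder, Cinder, who pays the next bid down: $7.96/click.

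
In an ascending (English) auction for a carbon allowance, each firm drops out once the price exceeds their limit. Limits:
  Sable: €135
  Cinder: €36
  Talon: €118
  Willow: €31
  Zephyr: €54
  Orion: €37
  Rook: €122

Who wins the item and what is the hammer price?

Rule: the price rises until one bidder remains; the winner pays the price at which the last rival dropped out.
Sorting limits: 135 (Sable) > 122 (Rook) > 118 (Talon) > 54 (Zephyr) > 37 (Orion) > 36 (Cinder) > …
Bidding ends when Rook exits at €122; Sable takes it.

Sable wins at €122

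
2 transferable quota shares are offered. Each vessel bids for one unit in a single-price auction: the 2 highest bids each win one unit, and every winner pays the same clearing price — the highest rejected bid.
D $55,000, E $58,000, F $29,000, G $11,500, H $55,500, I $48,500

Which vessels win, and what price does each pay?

E, H; each pays $55,000

Ordering the bids: 58,000 (E), 55,500 (H), 55,000 (D), 48,500 (I), …
Top 2: E, H.
Highest unsuccessful bid: $55,000 → clearing price.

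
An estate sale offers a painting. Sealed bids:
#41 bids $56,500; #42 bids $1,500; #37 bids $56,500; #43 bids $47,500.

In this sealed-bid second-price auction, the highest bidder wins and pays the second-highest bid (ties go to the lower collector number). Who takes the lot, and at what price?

#37 pays $56,500

Sorting bids: 56,500 (#37) > 56,500 (#41) > 47,500 (#43) > 1,500 (#42)
#37 and #41 tie at $56,500; tie-break gives it to #37.
#37 wins with the highest bid; price is set by the runner-up at $56,500.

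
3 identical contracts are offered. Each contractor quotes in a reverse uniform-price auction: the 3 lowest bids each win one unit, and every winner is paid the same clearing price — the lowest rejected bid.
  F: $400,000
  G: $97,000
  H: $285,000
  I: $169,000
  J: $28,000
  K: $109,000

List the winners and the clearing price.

J, G, K; each is paid $169,000

Bids ranked low→high: 28,000 (J), 97,000 (G), 109,000 (K), 169,000 (I), 285,000 (H), …
The 3 lowest are J, G, K.
First losing bid is I's $169,000, which sets the uniform price.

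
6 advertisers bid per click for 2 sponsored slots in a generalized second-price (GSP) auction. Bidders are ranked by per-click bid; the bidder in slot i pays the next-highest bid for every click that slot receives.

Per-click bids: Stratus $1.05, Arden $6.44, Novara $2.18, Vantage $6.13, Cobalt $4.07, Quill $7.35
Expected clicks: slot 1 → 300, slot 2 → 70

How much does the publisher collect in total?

Total revenue: $2361.10

Ranked by bid: $7.35 (Quill) > $6.44 (Arden) > $6.13 (Vantage) > …
Slot 1: Quill pays $6.44 × 300 = $1932.00
Slot 2: Arden pays $6.13 × 70 = $429.10
Total = $2361.10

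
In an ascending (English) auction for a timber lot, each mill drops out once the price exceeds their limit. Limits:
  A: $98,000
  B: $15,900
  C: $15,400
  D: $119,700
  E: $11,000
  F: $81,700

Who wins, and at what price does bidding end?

Sorting limits: 119,700 (D) > 98,000 (A) > 81,700 (F) > 15,900 (B) > 15,400 (C) > 11,000 (E)
A is the last rival to drop out, at $98,000; D remains and wins at that price.

D wins at $98,000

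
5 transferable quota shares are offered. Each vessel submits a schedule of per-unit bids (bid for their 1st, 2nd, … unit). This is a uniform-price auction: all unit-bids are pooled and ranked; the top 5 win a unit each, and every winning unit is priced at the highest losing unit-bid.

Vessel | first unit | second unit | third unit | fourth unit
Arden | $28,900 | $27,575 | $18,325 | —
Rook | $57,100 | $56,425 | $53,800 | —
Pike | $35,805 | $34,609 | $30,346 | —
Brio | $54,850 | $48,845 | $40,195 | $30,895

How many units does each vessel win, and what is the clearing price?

Brio 2, Rook 3; clearing price $40,195

Merging the schedules and taking the best 5: 57,100 (Rook-1), 56,425 (Rook-2), 54,850 (Brio-1), 53,800 (Rook-3), 48,845 (Brio-2)
First bid not allocated: $40,195.
Allocation: Brio 2, Rook 3.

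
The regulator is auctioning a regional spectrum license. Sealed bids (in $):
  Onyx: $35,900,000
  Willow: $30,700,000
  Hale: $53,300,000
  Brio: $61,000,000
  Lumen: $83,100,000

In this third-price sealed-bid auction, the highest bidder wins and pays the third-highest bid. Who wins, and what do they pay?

Sorting bids: 83,100,000 (Lumen) > 61,000,000 (Brio) > 53,300,000 (Hale) > 35,900,000 (Onyx) > 30,700,000 (Willow)
Lumen wins; payment is bid #3 in the ranking = $53,300,000.

Lumen pays $53,300,000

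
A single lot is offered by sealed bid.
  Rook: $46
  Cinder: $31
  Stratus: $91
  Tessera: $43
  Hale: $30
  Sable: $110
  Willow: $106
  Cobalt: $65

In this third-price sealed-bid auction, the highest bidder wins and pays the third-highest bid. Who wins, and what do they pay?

Sable pays $91

Bids in order: 110 (Sable) > 106 (Willow) > 91 (Stratus) > 65 (Cobalt) > 46 (Rook) > 43 (Tessera) > …
Sable is highest; pays the third-highest bid, $91.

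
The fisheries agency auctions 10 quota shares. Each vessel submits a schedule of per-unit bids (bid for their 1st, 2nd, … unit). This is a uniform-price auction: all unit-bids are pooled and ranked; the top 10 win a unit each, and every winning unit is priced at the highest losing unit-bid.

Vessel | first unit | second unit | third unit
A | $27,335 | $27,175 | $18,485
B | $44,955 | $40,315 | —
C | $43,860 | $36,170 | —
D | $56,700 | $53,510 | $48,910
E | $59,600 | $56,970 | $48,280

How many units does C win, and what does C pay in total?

Merging the schedules and taking the best 10: 59,600 (E-1), 56,970 (E-2), 56,700 (D-1), 53,510 (D-2), 48,910 (D-3), 48,280 (E-3), 44,955 (B-1), 43,860 (C-1), 40,315 (B-2), 36,170 (C-2)
The (k+1)-th unit-bid is $27,335.
C wins 2 unit(s) at $27,335 each.

C: 2 units, pays $54,670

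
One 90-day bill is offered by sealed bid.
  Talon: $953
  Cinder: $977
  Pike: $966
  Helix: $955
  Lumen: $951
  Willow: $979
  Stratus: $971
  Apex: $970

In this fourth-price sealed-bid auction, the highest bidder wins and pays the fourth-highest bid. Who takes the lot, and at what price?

Sorting bids: 979 (Willow) > 977 (Cinder) > 971 (Stratus) > 970 (Apex) > 966 (Pike) > 955 (Helix) > …
Willow is highest; pays the fourth-highest bid, $970.

Willow pays $970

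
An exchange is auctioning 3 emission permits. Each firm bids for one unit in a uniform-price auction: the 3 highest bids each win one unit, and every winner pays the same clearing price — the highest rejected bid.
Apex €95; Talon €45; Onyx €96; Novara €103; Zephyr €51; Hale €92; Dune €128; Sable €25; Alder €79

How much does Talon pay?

Bids ranked high→low: 128 (Dune), 103 (Novara), 96 (Onyx), 95 (Apex), 92 (Hale), …
Winners (3 units): Dune, Novara, Onyx.
Highest unsuccessful bid: €95 → clearing price.
Talon does not win → pays €0.

Talon pays €0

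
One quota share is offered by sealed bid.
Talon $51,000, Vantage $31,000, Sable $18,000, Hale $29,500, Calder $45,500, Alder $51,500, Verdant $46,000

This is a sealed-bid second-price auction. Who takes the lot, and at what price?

Sorting bids: 51,500 (Alder) > 51,000 (Talon) > 46,000 (Verdant) > 45,500 (Calder) > 31,000 (Vantage) > 29,500 (Hale) > …
Alder is highest; pays the second-highest bid, $51,000.

Alder pays $51,000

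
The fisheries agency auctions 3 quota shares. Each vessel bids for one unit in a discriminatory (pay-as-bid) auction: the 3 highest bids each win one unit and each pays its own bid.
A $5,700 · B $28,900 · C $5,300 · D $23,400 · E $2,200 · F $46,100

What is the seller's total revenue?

Total revenue: $98,400

Bids ranked high→low: 46,100 (F), 28,900 (B), 23,400 (D), 5,700 (A), 5,300 (C), …
Winners (3 units): F, B, D.
Total revenue = 46,100 + 28,900 + 23,400 = $98,400.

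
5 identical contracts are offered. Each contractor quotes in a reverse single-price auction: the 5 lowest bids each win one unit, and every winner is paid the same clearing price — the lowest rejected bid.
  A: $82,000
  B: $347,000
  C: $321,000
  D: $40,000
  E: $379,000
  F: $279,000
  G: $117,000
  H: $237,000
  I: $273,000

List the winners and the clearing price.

Bids ranked low→high: 40,000 (D), 82,000 (A), 117,000 (G), 237,000 (H), 273,000 (I), 279,000 (F), 321,000 (C), …
Winners (5 units): D, A, G, H, I.
Clearing price = lowest rejected bid = $279,000.

D, A, G, H, I; each is paid $279,000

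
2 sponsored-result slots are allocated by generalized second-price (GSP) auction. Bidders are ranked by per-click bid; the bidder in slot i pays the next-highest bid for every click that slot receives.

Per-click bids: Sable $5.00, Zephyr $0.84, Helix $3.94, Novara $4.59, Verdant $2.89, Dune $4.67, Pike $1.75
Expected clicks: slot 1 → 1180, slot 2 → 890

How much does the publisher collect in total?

Total revenue: $9595.70

Sorting advertisers: $5.00 (Sable) > $4.67 (Dune) > $4.59 (Novara) > …
Slot 1: Sable pays $4.67 × 1180 = $5510.60
Slot 2: Dune pays $4.59 × 890 = $4085.10
Total = $9595.70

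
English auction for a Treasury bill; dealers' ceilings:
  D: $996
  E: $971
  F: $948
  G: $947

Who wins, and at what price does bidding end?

Ascending (English) auction: the price rises until one bidder remains; the winner pays the price at which the last rival dropped out.
Limits ranked: 996 (D) > 971 (E) > 948 (F) > 947 (G)
E is the last rival to drop out, at $971; D remains and wins at that price.

D wins at $971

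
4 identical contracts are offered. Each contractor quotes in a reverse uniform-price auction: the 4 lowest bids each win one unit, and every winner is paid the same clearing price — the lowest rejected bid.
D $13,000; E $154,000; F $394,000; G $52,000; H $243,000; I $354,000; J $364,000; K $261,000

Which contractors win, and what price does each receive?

D, G, E, H; each is paid $261,000

Bids ranked low→high: 13,000 (D), 52,000 (G), 154,000 (E), 243,000 (H), 261,000 (K), 354,000 (I), …
Winners (4 units): D, G, E, H.
Clearing price = lowest rejected bid = $261,000.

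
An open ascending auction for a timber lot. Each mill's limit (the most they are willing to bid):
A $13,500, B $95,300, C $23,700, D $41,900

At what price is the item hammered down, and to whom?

Sorting limits: 95,300 (B) > 41,900 (D) > 23,700 (C) > 13,500 (A)
D is the last rival to drop out, at $41,900; B remains and wins at that price.

B wins at $41,900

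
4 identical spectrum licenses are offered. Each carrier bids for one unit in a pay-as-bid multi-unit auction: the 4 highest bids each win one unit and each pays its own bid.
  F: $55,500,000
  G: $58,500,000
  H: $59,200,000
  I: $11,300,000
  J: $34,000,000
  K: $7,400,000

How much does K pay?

Bids ranked high→low: 59,200,000 (H), 58,500,000 (G), 55,500,000 (F), 34,000,000 (J), 11,300,000 (I), 7,400,000 (K)
Top 4: H, G, F, J.
K does not win → $0.

K pays $0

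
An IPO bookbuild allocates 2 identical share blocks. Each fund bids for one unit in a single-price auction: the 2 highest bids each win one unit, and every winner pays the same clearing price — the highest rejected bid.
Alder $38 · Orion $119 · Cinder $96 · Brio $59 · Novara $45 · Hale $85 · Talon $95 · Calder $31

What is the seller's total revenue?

Total revenue: $190

Sorting: 119 (Orion), 96 (Cinder), 95 (Talon), 85 (Hale), …
Winners (2 units): Orion, Cinder.
First losing bid is Talon's $95, which sets the uniform price.
Total revenue = 2 × $95 = $190.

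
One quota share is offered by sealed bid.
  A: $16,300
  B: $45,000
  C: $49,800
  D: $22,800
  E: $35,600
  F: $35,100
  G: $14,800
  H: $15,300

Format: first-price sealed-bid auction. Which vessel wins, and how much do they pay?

Bids in order: 49,800 (C) > 45,000 (B) > 35,600 (E) > 35,100 (F) > 22,800 (D) > 16,300 (A) > …
C is highest → pays own bid, $49,800.

C pays $49,800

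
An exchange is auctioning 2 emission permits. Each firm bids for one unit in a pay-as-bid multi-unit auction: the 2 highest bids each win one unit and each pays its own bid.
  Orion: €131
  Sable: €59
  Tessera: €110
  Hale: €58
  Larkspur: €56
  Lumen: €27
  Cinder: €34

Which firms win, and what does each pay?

Sorting: 131 (Orion), 110 (Tessera), 59 (Sable), 58 (Hale), …
The 2 highest are Orion, Tessera.
Each winner pays its own bid: Orion €131, Tessera €110.

Orion €131, Tessera €110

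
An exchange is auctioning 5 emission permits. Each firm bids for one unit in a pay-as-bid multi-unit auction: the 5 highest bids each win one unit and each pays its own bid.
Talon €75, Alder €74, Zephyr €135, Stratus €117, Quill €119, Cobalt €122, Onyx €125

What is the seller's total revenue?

Sorting: 135 (Zephyr), 125 (Onyx), 122 (Cobalt), 119 (Quill), 117 (Stratus), 75 (Talon), 74 (Alder)
The 5 highest are Zephyr, Onyx, Cobalt, Quill, Stratus.
Total revenue = 135 + 125 + 122 + 119 + 117 = €618.

Total revenue: €618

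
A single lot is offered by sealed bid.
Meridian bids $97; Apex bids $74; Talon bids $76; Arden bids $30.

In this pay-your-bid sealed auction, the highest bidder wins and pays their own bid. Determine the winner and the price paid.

Pay-your-bid sealed auction: the highest bidder wins and pays their own bid.
Sorting bids: 97 (Meridian) > 76 (Talon) > 74 (Apex) > 30 (Arden)
Meridian has the highest bid and pays exactly that: $97.

Meridian pays $97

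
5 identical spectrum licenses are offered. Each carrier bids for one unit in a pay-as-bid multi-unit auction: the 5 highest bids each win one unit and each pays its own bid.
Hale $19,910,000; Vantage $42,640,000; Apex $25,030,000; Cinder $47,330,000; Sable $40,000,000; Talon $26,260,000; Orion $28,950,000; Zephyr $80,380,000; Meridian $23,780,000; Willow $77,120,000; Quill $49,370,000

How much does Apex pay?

Apex pays $0

Sorting: 80,380,000 (Zephyr), 77,120,000 (Willow), 49,370,000 (Quill), 47,330,000 (Cinder), 42,640,000 (Vantage), 40,000,000 (Sable), 28,950,000 (Orion), …
Winners (5 units): Zephyr, Willow, Quill, Cinder, Vantage.
Apex does not win → $0.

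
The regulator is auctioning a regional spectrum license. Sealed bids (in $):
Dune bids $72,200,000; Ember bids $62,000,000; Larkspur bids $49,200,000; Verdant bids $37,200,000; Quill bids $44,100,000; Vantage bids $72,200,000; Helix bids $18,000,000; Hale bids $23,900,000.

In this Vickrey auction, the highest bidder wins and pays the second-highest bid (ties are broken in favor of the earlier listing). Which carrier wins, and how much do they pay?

Vickrey auction: the highest bidder wins and pays the second-highest bid.
Sorting bids: 72,200,000 (Dune) > 72,200,000 (Vantage) > 62,000,000 (Ember) > 49,200,000 (Larkspur) > 44,100,000 (Quill) > 37,200,000 (Verdant) > …
Tie at $72,200,000 → Dune wins by tie-break.
Dune wins with the highest bid; price is set by the runner-up at $72,200,000.

Dune pays $72,200,000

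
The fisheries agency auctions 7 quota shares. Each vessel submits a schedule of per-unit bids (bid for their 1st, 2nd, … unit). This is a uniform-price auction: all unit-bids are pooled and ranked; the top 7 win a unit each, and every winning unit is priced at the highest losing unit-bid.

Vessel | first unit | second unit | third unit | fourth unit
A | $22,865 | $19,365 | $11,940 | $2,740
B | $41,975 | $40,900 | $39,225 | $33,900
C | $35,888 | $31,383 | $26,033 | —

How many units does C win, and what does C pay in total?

Merging the schedules and taking the best 7: 41,975 (B-1), 40,900 (B-2), 39,225 (B-3), 35,888 (C-1), 33,900 (B-4), 31,383 (C-2), 26,033 (C-3)
The (k+1)-th unit-bid is $22,865.
C wins 3 unit(s) at $22,865 each.

C: 3 units, pays $68,595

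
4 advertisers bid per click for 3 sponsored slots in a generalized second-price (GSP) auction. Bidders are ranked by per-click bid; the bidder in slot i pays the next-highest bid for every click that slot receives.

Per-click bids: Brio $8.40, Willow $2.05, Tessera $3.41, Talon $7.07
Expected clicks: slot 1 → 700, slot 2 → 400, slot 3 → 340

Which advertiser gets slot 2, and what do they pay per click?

Talon; $3.41 per click

Ranked by bid: $8.40 (Brio) > $7.07 (Talon) > $3.41 (Tessera) > $2.05 (Willow)
Slot 2 goes to the second-ranked bidder, Talon, who pays the next bid down: $3.41/click.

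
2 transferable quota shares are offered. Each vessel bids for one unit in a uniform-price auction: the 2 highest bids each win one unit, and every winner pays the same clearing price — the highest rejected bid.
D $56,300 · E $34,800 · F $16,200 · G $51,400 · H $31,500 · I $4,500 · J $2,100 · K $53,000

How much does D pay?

Ordering the bids: 56,300 (D), 53,000 (K), 51,400 (G), 34,800 (E), …
Winners (2 units): D, K.
First losing bid is G's $51,400, which sets the uniform price.
D wins → pays $51,400.

D pays $51,400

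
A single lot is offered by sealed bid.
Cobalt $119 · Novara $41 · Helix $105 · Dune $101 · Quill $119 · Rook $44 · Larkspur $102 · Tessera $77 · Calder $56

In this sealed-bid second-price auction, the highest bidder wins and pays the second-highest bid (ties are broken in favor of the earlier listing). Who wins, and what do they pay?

Rule: the highest bidder wins and pays the second-highest bid.
Sorting bids: 119 (Cobalt) > 119 (Quill) > 105 (Helix) > 102 (Larkspur) > 101 (Dune) > 77 (Tessera) > …
Cobalt and Quill tie at $119; tie-break gives it to Cobalt.
Second-price: Cobalt pays Quill's bid of $119.

Cobalt pays $119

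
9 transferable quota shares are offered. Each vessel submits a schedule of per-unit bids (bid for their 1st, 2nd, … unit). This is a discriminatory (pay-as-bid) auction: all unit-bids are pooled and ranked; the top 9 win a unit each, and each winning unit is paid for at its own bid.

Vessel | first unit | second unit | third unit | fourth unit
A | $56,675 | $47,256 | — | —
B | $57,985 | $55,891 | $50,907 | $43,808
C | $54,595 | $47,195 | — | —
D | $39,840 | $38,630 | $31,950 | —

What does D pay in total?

All unit-bids, highest first — top 9: 57,985 (B-1), 56,675 (A-1), 55,891 (B-2), 54,595 (C-1), 50,907 (B-3), 47,256 (A-2), 47,195 (C-2), 43,808 (B-4), 39,840 (D-1)
Next rejected bid: $38,630 (not a price — pay-as-bid).
D's winning unit-bids: 39,840 = $39,840.

D pays $39,840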